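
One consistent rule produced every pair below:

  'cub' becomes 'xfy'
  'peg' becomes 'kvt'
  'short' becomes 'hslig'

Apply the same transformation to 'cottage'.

Each pair mirrors across the alphabet (c↔x, u↔f, b↔y): positions sum to 25. This is the alphabet-reversal cipher (Atbash): a becomes z, b becomes y, etc.
For cottage: c↔x, o↔l, t↔g, t↔g, a↔z, g↔t, e↔v.

xlggztv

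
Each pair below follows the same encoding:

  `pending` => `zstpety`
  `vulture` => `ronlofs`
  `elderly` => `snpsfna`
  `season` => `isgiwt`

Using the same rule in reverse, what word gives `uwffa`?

worry

p(15)→z(25) and e(4)→s(18) fit y≡3x+6 (mod 26); the inverse of 3 mod 26 is 9. Each letter's alphabet position (a=0..z=25) is mapped through 3·x+6 mod 26 — an affine cipher.
Undoing it on uwffa: u(20)→9·(20−6)≡22=w; w(22)→9·(22−6)≡14=o; f(5)→9·(5−6)≡17=r; f(5)→9·(5−6)≡17=r; a(0)→9·(0−6)≡24=y (all mod 26).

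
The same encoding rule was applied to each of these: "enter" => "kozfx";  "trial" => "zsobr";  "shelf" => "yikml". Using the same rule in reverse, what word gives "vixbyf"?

It's a Vigenère-style cipher with numeric key [6,1]: position i shifts by key[i mod 2].
Decoding vixbyf: v−6=p, i−1=h, x−6=r, b−1=a, y−6=s, f−1=e.

phrase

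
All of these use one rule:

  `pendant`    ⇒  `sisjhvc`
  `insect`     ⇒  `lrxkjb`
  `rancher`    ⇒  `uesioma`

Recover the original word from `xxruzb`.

In pendant: p→s is +3, e→i is +4, n→s is +5, d→j is +6 — the shift increases by 1 each position. The shift increases by 1 at each position, starting from +3: 3, 4, 5, ….
Reversing it on xxruzb: x−3=u, x−4=t, r−5=m, u−6=o, z−7=s, b−8=t.

utmost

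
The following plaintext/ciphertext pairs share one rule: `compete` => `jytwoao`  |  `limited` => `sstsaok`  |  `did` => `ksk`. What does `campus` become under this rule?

Two shifts are in play — +10 for a/e/i/o/u, +7 for every other letter.
Applying it to campus: c(cons)+7=j, a(vowel)+10=k, m(cons)+7=t, p(cons)+7=w, u(vowel)+10=e, s(cons)+7=z.

jktwez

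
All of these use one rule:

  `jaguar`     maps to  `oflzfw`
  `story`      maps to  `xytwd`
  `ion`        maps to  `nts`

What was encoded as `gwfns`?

Each letter is shifted forward by 5 in the alphabet (a Caesar shift of +5).
Undoing it on gwfns: g−5=b, w−5=r, f−5=a, n−5=i, s−5=n.

brain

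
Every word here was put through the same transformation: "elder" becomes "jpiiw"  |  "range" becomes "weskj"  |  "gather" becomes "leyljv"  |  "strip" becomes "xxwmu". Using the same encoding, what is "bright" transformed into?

Shifts by position in elder: pos 0: e→j (+5), pos 1: l→p (+4), pos 2: d→i (+5), pos 3: e→i (+4) — repeating every 2. A repeating key of period 2 is used — shifts +5, +4 over and over.
Applying it to bright: b+5=g, r+4=v, i+5=n, g+4=k, h+5=m, t+4=x.

gvnkmx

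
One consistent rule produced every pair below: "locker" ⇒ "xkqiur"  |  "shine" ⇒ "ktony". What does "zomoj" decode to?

The output letters match the input read backwards, each shifted +6: locker reversed is rekcol. The word is reversed, then every letter is shifted forward by 6.
Reversing it on zomoj: shift back: z−6=t, o−6=i, m−6=g, o−6=i, j−6=d → tigid; then reverse → digit.

digit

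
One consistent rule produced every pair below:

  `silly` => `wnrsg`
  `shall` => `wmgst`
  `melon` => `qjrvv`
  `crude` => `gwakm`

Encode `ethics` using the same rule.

iynpkb

In silly: s→w is +4, i→n is +5, l→r is +6, l→s is +7 — the shift increases by 1 each position. The shift increases by 1 at each position, starting from +4: 4, 5, 6, ….
On ethics: e+4=i, t+5=y, h+6=n, i+7=p, c+8=k, s+9=b.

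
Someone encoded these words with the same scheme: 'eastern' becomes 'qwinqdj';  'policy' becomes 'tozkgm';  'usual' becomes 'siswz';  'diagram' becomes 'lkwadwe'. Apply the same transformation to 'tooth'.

noonf

e(4)→q(16) and a(0)→w(22) fit y≡5x+22 (mod 26); the inverse of 5 mod 26 is 21. Treating letters as 0–25, the rule is x ↦ 5x + 22 (mod 26).
For tooth: t(19)→5·19+22≡13=n; o(14)→5·14+22≡14=o; o(14)→5·14+22≡14=o; t(19)→5·19+22≡13=n; h(7)→5·7+22≡5=f (all mod 26).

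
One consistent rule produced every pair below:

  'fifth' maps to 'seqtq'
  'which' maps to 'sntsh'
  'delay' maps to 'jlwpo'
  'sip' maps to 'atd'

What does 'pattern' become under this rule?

ycpeela

Two steps: reverse the string, then apply a Caesar shift of +11.
Applying it to pattern: reverse → nrettap; then shift: n+11=y, r+11=c, e+11=p, t+11=e, t+11=e, a+11=l, p+11=a.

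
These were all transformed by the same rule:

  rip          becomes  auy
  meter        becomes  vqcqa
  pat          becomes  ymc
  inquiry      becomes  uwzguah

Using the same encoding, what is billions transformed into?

kuuuuawb

The shift depends on letter class: consonant r→a is +9, but vowel i→u is +12. Two shifts are in play — +12 for a/e/i/o/u, +9 for every other letter.
On billions: b(cons)+9=k, i(vowel)+12=u, l(cons)+9=u, l(cons)+9=u, i(vowel)+12=u, o(vowel)+12=a, n(cons)+9=w, s(cons)+9=b.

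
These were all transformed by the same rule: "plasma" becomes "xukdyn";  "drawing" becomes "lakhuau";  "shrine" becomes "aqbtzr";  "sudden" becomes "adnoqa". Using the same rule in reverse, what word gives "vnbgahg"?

Letter i (0-indexed) is shifted by i+8, so successive shifts are 8, 9, 10, ….
Undoing it on vnbgahg: v−8=n, n−9=e, b−10=r, g−11=v, a−12=o, h−13=u, g−14=s.

nervous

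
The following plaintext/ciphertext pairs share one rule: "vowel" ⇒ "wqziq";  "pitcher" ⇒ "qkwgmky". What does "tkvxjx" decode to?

sister

In vowel: v→w is +1, o→q is +2, w→z is +3, e→i is +4 — the shift increases by 1 each position. Each letter shifts forward by (position + 1), i.e. 1, 2, 3, … — the shift grows by one for each successive letter.
Undoing it on tkvxjx: t−1=s, k−2=i, v−3=s, x−4=t, j−5=e, x−6=r.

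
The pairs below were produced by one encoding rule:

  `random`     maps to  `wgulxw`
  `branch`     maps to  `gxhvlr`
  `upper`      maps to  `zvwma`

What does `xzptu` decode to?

still

In random: r→w is +5, a→g is +6, n→u is +7, d→l is +8 — the shift increases by 1 each position. Each letter shifts forward by (position + 5), i.e. 5, 6, 7, … — the shift grows by one for each successive letter.
Undoing it on xzptu: x−5=s, z−6=t, p−7=i, t−8=l, u−9=l.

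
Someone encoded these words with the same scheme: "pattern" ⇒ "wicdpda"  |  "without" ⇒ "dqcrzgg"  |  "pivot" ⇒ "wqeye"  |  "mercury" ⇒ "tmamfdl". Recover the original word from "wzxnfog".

The shift increases by 1 at each position, starting from +7: 7, 8, 9, ….
Undoing it on wzxnfog: w−7=p, z−8=r, x−9=o, n−10=d, f−11=u, o−12=c, g−13=t.

product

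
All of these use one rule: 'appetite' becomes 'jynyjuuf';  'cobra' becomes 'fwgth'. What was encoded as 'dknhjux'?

specify

The output letters match the input read backwards, each shifted +5: appetite reversed is etiteppa. Read the word backwards and shift each letter +5.
Decoding dknhjux: shift back: d−5=y, k−5=f, n−5=i, h−5=c, j−5=e, u−5=p, x−5=s → yficeps; then reverse → specify.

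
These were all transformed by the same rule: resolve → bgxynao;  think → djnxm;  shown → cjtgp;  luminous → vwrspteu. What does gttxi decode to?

wrong

A repeating key of period 3 is used — shifts +10, +2, +5 over and over.
Decoding gttxi: g−10=w, t−2=r, t−5=o, x−10=n, i−2=g.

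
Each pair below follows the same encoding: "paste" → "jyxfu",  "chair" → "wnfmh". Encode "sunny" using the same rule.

dsszx

The output letters match the input read backwards, each shifted +5: paste reversed is etsap. Two steps: reverse the string, then apply a Caesar shift of +5.
Applying it to sunny: reverse → ynnus; then shift: y+5=d, n+5=s, n+5=s, u+5=z, s+5=x.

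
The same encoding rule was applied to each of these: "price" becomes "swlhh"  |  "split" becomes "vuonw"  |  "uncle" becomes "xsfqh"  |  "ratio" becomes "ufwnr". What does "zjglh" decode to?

wedge

Shifts by position in price: pos 0: p→s (+3), pos 1: r→w (+5), pos 2: i→l (+3), pos 3: c→h (+5) — repeating every 2. It's a Vigenère-style cipher with numeric key [3,5]: position i shifts by key[i mod 2].
Reversing it on zjglh: z−3=w, j−5=e, g−3=d, l−5=g, h−3=e.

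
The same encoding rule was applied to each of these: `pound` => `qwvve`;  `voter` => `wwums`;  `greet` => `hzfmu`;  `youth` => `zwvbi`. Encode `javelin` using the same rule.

kiwmmqo

Shifts by position in pound: pos 0: p→q (+1), pos 1: o→w (+8), pos 2: u→v (+1), pos 3: n→v (+8) — repeating every 2. It's a Vigenère-style cipher with numeric key [1,8]: position i shifts by key[i mod 2].
On javelin: j+1=k, a+8=i, v+1=w, e+8=m, l+1=m, i+8=q, n+1=o.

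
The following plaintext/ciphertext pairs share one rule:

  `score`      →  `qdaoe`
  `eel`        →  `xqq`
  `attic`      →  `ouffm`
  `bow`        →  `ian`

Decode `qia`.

The output letters match the input read backwards, each shifted +12: score reversed is erocs. Read the word backwards and shift each letter +12.
Undoing it on qia: shift back: q−12=e, i−12=w, a−12=o → ewo; then reverse → owe.

owe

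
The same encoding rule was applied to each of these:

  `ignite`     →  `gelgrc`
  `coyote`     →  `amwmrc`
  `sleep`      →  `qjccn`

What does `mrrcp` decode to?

otter

Compare letters: i→g is +24, g→e is +24, n→l is +24 — a constant shift. Every letter moves 24 places later in the alphabet, wrapping around z→a.
Decoding mrrcp: m−24=o, r−24=t, r−24=t, c−24=e, p−24=r.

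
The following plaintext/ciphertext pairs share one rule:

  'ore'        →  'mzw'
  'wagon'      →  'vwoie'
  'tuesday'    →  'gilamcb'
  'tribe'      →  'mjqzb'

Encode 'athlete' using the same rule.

mbmtpbi

The output letters match the input read backwards, each shifted +8: ore reversed is ero. Read the word backwards and shift each letter +8.
For athlete: reverse → etelhta; then shift: e+8=m, t+8=b, e+8=m, l+8=t, h+8=p, t+8=b, a+8=i.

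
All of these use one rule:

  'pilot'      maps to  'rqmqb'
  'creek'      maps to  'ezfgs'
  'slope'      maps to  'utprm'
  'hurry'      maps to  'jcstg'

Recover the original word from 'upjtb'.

shirt

Shifts by position in pilot: pos 0: p→r (+2), pos 1: i→q (+8), pos 2: l→m (+1), pos 3: o→q (+2), pos 4: t→b (+8) — repeating every 3. A repeating key of period 3 is used — shifts +2, +8, +1 over and over.
Undoing it on upjtb: u−2=s, p−8=h, j−1=i, t−2=r, b−8=t.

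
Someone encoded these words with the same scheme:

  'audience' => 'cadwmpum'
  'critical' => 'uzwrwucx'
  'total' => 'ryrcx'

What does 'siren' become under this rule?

a(0)→c(2) and u(20)→a(0) fit y≡9x+2 (mod 26); the inverse of 9 mod 26 is 3. This is an affine cipher: with a=0,…,z=25, each position x becomes (9x+2) mod 26.
On siren: s(18)→9·18+2≡8=i; i(8)→9·8+2≡22=w; r(17)→9·17+2≡25=z; e(4)→9·4+2≡12=m; n(13)→9·13+2≡15=p (all mod 26).

iwzmp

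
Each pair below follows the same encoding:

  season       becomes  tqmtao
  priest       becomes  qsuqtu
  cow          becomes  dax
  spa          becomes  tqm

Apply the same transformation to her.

iqs

The rule splits by letter class: vowels +12, consonants +1.
On her: h(cons)+1=i, e(vowel)+12=q, r(cons)+1=s.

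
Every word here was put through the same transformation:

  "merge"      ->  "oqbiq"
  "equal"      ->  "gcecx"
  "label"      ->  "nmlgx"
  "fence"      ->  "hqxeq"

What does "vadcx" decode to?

total

Shifts by position in merge: pos 0: m→o (+2), pos 1: e→q (+12), pos 2: r→b (+10), pos 3: g→i (+2), pos 4: e→q (+12) — repeating every 3. The shifts repeat in a cycle of length 3: positions 0,1,… shift by +2, +12, +10, then the pattern repeats.
Undoing it on vadcx: v−2=t, a−12=o, d−10=t, c−2=a, x−12=l.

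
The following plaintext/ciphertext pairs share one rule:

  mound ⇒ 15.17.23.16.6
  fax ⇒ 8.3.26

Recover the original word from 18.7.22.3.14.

m is letter #13 and maps to 15: an offset of 2. Letters become their 1-based position plus 2 (so a→3, b→4, …).
Decoding 18.7.22.3.14: 18→(18−2)÷1=16=p, 7→(7−2)÷1=5=e, 22→(22−2)÷1=20=t, 3→(3−2)÷1=1=a, 14→(14−2)÷1=12=l.

petal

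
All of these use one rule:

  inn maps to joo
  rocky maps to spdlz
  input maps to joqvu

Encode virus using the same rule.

Compare letters: i→j is +1, n→o is +1, n→o is +1 — a constant shift. It's a constant shift of +1 (ROT1).
For virus: v+1=w, i+1=j, r+1=s, u+1=v, s+1=t.

wjsvt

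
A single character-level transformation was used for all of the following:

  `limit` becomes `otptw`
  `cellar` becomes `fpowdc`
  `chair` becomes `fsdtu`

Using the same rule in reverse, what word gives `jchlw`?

Shifts by position in limit: pos 0: l→o (+3), pos 1: i→t (+11), pos 2: m→p (+3), pos 3: i→t (+11) — repeating every 2. A repeating key of period 2 is used — shifts +3, +11 over and over.
Reversing it on jchlw: j−3=g, c−11=r, h−3=e, l−11=a, w−3=t.

great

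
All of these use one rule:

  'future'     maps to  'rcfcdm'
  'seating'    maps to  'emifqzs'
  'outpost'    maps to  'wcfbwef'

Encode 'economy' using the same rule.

mowzwyk

The shift depends on letter class: consonant f→r is +12, but vowel u→c is +8. Vowels shift forward by 8 and consonants shift forward by 12.
For economy: e(vowel)+8=m, c(cons)+12=o, o(vowel)+8=w, n(cons)+12=z, o(vowel)+8=w, m(cons)+12=y, y(cons)+12=k.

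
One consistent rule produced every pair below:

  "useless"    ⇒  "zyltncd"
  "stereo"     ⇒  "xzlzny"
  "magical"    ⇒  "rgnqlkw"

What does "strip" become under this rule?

Each letter shifts forward by (position + 5), i.e. 5, 6, 7, … — the shift grows by one for each successive letter.
On strip: s+5=x, t+6=z, r+7=y, i+8=q, p+9=y.

xzyqy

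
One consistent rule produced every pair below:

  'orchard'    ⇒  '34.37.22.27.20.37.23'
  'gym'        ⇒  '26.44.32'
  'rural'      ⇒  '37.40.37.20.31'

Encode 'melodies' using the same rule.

32.24.31.34.23.28.24.38

o is letter #15 and maps to 34: an offset of 19. Letters become their 1-based position plus 19 (so a→20, b→21, …).
For melodies: m=13→32, e=5→24, l=12→31, o=15→34, d=4→23, i=9→28, e=5→24, s=19→38.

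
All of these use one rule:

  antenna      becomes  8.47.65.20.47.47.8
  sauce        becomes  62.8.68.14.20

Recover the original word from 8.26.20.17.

aged

Each letter becomes 3×(its alphabet position, a=1..z=26) + 5.
Decoding 8.26.20.17: 8→(8−5)÷3=1=a, 26→(26−5)÷3=7=g, 20→(20−5)÷3=5=e, 17→(17−5)÷3=4=d.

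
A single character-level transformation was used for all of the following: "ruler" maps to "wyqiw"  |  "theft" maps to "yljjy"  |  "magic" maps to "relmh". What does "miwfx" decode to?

Shifts by position in ruler: pos 0: r→w (+5), pos 1: u→y (+4), pos 2: l→q (+5), pos 3: e→i (+4) — repeating every 2. The shifts repeat in a cycle of length 2: positions 0,1,… shift by +5, +4, then the pattern repeats.
Reversing it on miwfx: m−5=h, i−4=e, w−5=r, f−4=b, x−5=s.

herbs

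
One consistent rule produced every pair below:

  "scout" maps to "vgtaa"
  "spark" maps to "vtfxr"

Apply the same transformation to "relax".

uiqge

In scout: s→v is +3, c→g is +4, o→t is +5, u→a is +6 — the shift increases by 1 each position. The shift increases by 1 at each position, starting from +3: 3, 4, 5, ….
Applying it to relax: r+3=u, e+4=i, l+5=q, a+6=g, x+7=e.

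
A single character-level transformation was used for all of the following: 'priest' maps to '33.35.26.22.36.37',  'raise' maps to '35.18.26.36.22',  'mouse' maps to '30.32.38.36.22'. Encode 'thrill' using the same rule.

p is letter #16 and maps to 33: an offset of 17. The number is (letter's place in the alphabet, a=1) + 17.
Applying it to thrill: t=20→37, h=8→25, r=18→35, i=9→26, l=12→29, l=12→29.

37.25.35.26.29.29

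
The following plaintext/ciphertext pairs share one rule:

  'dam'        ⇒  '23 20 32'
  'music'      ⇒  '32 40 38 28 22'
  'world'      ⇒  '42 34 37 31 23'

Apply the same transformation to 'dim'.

23 28 32

d is letter #4 and maps to 23: an offset of 19. Letters become their 1-based position plus 19 (so a→20, b→21, …).
For dim: d=4→23, i=9→28, m=13→32.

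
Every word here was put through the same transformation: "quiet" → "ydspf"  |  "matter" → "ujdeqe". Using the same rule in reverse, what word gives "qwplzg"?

In quiet: q→y is +8, u→d is +9, i→s is +10, e→p is +11 — the shift increases by 1 each position. Each letter shifts forward by (position + 8), i.e. 8, 9, 10, … — the shift grows by one for each successive letter.
Undoing it on qwplzg: q−8=i, w−9=n, p−10=f, l−11=a, z−12=n, g−13=t.

infant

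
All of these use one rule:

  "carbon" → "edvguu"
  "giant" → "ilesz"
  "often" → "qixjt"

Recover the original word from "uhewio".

In carbon: c→e is +2, a→d is +3, r→v is +4, b→g is +5 — the shift increases by 1 each position. The shift increases by 1 at each position, starting from +2: 2, 3, 4, ….
Undoing it on uhewio: u−2=s, h−3=e, e−4=a, w−5=r, i−6=c, o−7=h.

search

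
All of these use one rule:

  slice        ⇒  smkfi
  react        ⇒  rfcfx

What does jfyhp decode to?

jewel

In slice: s→s is +0, l→m is +1, i→k is +2, c→f is +3 — the shift increases by 1 each position. Letter i (0-indexed) is shifted by i+0, so successive shifts are 0, 1, 2, ….
Reversing it on jfyhp: j−0=j, f−1=e, y−2=w, h−3=e, p−4=l.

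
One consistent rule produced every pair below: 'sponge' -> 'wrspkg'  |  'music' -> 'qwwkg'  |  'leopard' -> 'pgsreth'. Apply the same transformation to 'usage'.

yueii

Shifts by position in sponge: pos 0: s→w (+4), pos 1: p→r (+2), pos 2: o→s (+4), pos 3: n→p (+2) — repeating every 2. A repeating key of period 2 is used — shifts +4, +2 over and over.
For usage: u+4=y, s+2=u, a+4=e, g+2=i, e+4=i.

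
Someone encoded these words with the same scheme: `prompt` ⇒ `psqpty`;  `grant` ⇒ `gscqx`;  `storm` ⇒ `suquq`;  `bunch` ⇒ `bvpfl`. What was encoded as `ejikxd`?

In prompt: p→p is +0, r→s is +1, o→q is +2, m→p is +3 — the shift increases by 1 each position. The shift increases by 1 at each position, starting from +0: 0, 1, 2, ….
Undoing it on ejikxd: e−0=e, j−1=i, i−2=g, k−3=h, x−4=t, d−5=y.

eighty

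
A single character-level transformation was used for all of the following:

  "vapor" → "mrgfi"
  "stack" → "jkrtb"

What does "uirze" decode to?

Compare letters: v→m is +17, a→r is +17, p→g is +17 — a constant shift. This is a Caesar cipher with shift 17.
Reversing it on uirze: u−17=d, i−17=r, r−17=a, z−17=i, e−17=n.

drain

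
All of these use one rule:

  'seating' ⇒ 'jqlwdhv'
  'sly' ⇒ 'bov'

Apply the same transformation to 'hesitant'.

wqdwlvhk

The word is reversed, then every letter is shifted forward by 3.
Applying it to hesitant: reverse → tnatiseh; then shift: t+3=w, n+3=q, a+3=d, t+3=w, i+3=l, s+3=v, e+3=h, h+3=k.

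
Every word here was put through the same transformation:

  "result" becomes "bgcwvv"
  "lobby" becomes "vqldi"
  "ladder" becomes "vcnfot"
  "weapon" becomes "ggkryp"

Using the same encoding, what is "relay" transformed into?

bgvci

Shifts by position in result: pos 0: r→b (+10), pos 1: e→g (+2), pos 2: s→c (+10), pos 3: u→w (+2) — repeating every 2. A repeating key of period 2 is used — shifts +10, +2 over and over.
Applying it to relay: r+10=b, e+2=g, l+10=v, a+2=c, y+10=i.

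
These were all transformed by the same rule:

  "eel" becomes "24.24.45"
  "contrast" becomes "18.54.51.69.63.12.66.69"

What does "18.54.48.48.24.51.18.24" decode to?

The formula is n = 3×(alphabet index, a=1) + 9.
Decoding 18.54.48.48.24.51.18.24: 18→(18−9)÷3=3=c, 54→(54−9)÷3=15=o, 48→(48−9)÷3=13=m, 48→(48−9)÷3=13=m, 24→(24−9)÷3=5=e, 51→(51−9)÷3=14=n, 18→(18−9)÷3=3=c, 24→(24−9)÷3=5=e.

commence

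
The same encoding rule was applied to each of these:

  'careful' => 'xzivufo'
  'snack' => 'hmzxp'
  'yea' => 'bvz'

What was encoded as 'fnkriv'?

umpire

Each letter is replaced by its mirror in the alphabet: a↔z, b↔y, c↔x, and so on (the Atbash cipher).
Decoding fnkriv: f↔u, n↔m, k↔p, r↔i, i↔r, v↔e.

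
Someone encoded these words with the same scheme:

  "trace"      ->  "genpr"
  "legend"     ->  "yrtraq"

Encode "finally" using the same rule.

svanyyl

Each letter is shifted forward by 13 in the alphabet (a Caesar shift of +13).
On finally: f+13=s, i+13=v, n+13=a, a+13=n, l+13=y, l+13=y, y+13=l.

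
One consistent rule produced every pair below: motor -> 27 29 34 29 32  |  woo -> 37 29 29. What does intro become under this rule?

23 28 34 32 29

m is letter #13 and maps to 27: an offset of 14. The number is (letter's place in the alphabet, a=1) + 14.
For intro: i=9→23, n=14→28, t=20→34, r=18→32, o=15→29.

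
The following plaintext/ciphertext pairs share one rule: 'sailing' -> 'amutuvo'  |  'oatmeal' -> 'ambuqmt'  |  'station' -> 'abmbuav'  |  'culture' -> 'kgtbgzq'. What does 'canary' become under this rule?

kmvmzg

The shift depends on letter class: consonant s→a is +8, but vowel a→m is +12. Vowels shift forward by 12 and consonants shift forward by 8.
On canary: c(cons)+8=k, a(vowel)+12=m, n(cons)+8=v, a(vowel)+12=m, r(cons)+8=z, y(cons)+8=g.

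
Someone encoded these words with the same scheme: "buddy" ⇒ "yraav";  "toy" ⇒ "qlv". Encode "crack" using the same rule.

Compare letters: b→y is +23, u→r is +23, d→a is +23 — a constant shift. Every letter moves 23 places later in the alphabet, wrapping around z→a.
On crack: c+23=z, r+23=o, a+23=x, c+23=z, k+23=h.

zoxzh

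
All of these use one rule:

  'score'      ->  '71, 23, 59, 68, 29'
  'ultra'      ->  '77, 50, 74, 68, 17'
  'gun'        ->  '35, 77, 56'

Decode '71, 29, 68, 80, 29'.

Each letter becomes 3×(its alphabet position, a=1..z=26) + 14.
Decoding 71, 29, 68, 80, 29: 71→(71−14)÷3=19=s, 29→(29−14)÷3=5=e, 68→(68−14)÷3=18=r, 80→(80−14)÷3=22=v, 29→(29−14)÷3=5=e.

serve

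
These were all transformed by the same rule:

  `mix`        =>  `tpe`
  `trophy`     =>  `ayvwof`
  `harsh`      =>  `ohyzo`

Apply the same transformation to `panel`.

Each letter is shifted forward by 7 in the alphabet (a Caesar shift of +7).
For panel: p+7=w, a+7=h, n+7=u, e+7=l, l+7=s.

whuls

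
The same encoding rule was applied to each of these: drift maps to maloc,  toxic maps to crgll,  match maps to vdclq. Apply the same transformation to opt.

ryc

Vowels shift forward by 3 and consonants shift forward by 9.
On opt: o(vowel)+3=r, p(cons)+9=y, t(cons)+9=c.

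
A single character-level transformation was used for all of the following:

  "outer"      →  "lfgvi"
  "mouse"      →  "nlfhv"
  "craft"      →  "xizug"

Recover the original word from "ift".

rug

This is the alphabet-reversal cipher (Atbash): a becomes z, b becomes y, etc.
Undoing it on ift: i↔r, f↔u, t↔g.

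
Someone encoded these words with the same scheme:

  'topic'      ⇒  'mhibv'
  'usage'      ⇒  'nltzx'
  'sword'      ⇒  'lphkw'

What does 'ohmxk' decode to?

Compare letters: t→m is +19, o→h is +19, p→i is +19 — a constant shift. Every letter moves 19 places later in the alphabet, wrapping around z→a.
Decoding ohmxk: o−19=v, h−19=o, m−19=t, x−19=e, k−19=r.

voter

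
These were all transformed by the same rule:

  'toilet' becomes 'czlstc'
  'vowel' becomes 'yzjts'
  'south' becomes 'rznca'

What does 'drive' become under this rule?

Treating letters as 0–25, the rule is x ↦ 11x + 1 (mod 26).
Applying it to drive: d(3)→11·3+1≡8=i; r(17)→11·17+1≡6=g; i(8)→11·8+1≡11=l; v(21)→11·21+1≡24=y; e(4)→11·4+1≡19=t (all mod 26).

iglyt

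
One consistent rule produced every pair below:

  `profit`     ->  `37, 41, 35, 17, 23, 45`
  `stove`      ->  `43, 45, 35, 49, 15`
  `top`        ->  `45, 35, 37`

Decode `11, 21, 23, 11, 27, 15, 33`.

p(#16)→37 and r(#18)→41: differences scale by 2, so n = 2·pos + 5. Each letter becomes 2×(its alphabet position, a=1..z=26) + 5.
Undoing it on 11, 21, 23, 11, 27, 15, 33: 11→(11−5)÷2=3=c, 21→(21−5)÷2=8=h, 23→(23−5)÷2=9=i, 11→(11−5)÷2=3=c, 27→(27−5)÷2=11=k, 15→(15−5)÷2=5=e, 33→(33−5)÷2=14=n.

chicken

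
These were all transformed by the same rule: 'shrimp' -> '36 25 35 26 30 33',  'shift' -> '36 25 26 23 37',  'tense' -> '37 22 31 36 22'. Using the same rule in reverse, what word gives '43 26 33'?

s is letter #19 and maps to 36: an offset of 17. Letters become their 1-based position plus 17 (so a→18, b→19, …).
Reversing it on 43 26 33: 43→(43−17)÷1=26=z, 26→(26−17)÷1=9=i, 33→(33−17)÷1=16=p.

zip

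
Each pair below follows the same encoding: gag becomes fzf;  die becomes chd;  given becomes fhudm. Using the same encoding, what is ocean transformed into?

nbdzm

Each letter is shifted forward by 25 in the alphabet (a Caesar shift of +25).
Applying it to ocean: o+25=n, c+25=b, e+25=d, a+25=z, n+25=m.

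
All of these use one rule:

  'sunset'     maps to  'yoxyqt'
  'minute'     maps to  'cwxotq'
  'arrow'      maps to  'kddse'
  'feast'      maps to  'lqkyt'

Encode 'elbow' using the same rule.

Treating letters as 0–25, the rule is x ↦ 21x + 10 (mod 26).
On elbow: e(4)→21·4+10≡16=q; l(11)→21·11+10≡7=h; b(1)→21·1+10≡5=f; o(14)→21·14+10≡18=s; w(22)→21·22+10≡4=e (all mod 26).

qhfse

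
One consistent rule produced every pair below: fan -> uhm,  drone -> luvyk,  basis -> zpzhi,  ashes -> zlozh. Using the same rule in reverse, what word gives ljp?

ice

The output letters match the input read backwards, each shifted +7: fan reversed is naf. The word is reversed, then every letter is shifted forward by 7.
Decoding ljp: shift back: l−7=e, j−7=c, p−7=i → eci; then reverse → ice.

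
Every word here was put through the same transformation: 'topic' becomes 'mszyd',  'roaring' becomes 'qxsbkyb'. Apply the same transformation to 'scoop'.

The output letters match the input read backwards, each shifted +10: topic reversed is cipot. Read the word backwards and shift each letter +10.
For scoop: reverse → poocs; then shift: p+10=z, o+10=y, o+10=y, c+10=m, s+10=c.

zyymc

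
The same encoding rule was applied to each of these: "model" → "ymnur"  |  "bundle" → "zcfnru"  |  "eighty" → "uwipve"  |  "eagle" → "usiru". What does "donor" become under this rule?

nmfmh

Treating letters as 0–25, the rule is x ↦ 7x + 18 (mod 26).
For donor: d(3)→7·3+18≡13=n; o(14)→7·14+18≡12=m; n(13)→7·13+18≡5=f; o(14)→7·14+18≡12=m; r(17)→7·17+18≡7=h (all mod 26).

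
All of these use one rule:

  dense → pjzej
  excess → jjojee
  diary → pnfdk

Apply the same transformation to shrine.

Vowels shift forward by 5 and consonants shift forward by 12.
Applying it to shrine: s(cons)+12=e, h(cons)+12=t, r(cons)+12=d, i(vowel)+5=n, n(cons)+12=z, e(vowel)+5=j.

etdnzj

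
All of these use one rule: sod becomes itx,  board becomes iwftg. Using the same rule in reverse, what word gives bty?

tow

The output letters match the input read backwards, each shifted +5: sod reversed is dos. Read the word backwards and shift each letter +5.
Reversing it on bty: shift back: b−5=w, t−5=o, y−5=t → wot; then reverse → tow.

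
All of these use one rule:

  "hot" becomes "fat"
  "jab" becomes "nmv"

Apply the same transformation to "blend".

pzqxn

The output letters match the input read backwards, each shifted +12: hot reversed is toh. The word is reversed, then every letter is shifted forward by 12.
Applying it to blend: reverse → dnelb; then shift: d+12=p, n+12=z, e+12=q, l+12=x, b+12=n.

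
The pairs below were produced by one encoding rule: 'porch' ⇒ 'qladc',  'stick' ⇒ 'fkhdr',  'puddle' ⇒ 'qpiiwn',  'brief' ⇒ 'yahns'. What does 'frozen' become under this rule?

p(15)→q(16) and o(14)→l(11) fit y≡5x+19 (mod 26); the inverse of 5 mod 26 is 21. Treating letters as 0–25, the rule is x ↦ 5x + 19 (mod 26).
Applying it to frozen: f(5)→5·5+19≡18=s; r(17)→5·17+19≡0=a; o(14)→5·14+19≡11=l; z(25)→5·25+19≡14=o; e(4)→5·4+19≡13=n; n(13)→5·13+19≡6=g (all mod 26).

salong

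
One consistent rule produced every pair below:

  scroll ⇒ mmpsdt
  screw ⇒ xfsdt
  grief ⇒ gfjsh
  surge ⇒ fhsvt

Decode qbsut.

Two steps: reverse the string, then apply a Caesar shift of +1.
Decoding qbsut: shift back: q−1=p, b−1=a, s−1=r, u−1=t, t−1=s → parts; then reverse → strap.

strap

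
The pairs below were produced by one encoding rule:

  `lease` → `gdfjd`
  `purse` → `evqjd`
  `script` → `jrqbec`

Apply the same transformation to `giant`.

l(11)→g(6) and e(4)→d(3) fit y≡19x+5 (mod 26); the inverse of 19 mod 26 is 11. This is an affine cipher: with a=0,…,z=25, each position x becomes (19x+5) mod 26.
For giant: g(6)→19·6+5≡15=p; i(8)→19·8+5≡1=b; a(0)→19·0+5≡5=f; n(13)→19·13+5≡18=s; t(19)→19·19+5≡2=c (all mod 26).

pbfsc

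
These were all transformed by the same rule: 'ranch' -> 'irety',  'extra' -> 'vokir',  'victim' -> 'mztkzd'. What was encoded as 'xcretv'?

Every letter moves 17 places later in the alphabet, wrapping around z→a.
Undoing it on xcretv: x−17=g, c−17=l, r−17=a, e−17=n, t−17=c, v−17=e.

glance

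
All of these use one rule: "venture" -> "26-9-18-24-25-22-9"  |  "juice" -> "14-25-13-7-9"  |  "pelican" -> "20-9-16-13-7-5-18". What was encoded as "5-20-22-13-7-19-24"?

Letters become their 1-based position plus 4 (so a→5, b→6, …).
Reversing it on 5-20-22-13-7-19-24: 5→(5−4)÷1=1=a, 20→(20−4)÷1=16=p, 22→(22−4)÷1=18=r, 13→(13−4)÷1=9=i, 7→(7−4)÷1=3=c, 19→(19−4)÷1=15=o, 24→(24−4)÷1=20=t.

apricot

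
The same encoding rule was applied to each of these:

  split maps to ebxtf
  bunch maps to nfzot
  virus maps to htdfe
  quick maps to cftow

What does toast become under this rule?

fzlef

The rule splits by letter class: vowels +11, consonants +12.
For toast: t(cons)+12=f, o(vowel)+11=z, a(vowel)+11=l, s(cons)+12=e, t(cons)+12=f.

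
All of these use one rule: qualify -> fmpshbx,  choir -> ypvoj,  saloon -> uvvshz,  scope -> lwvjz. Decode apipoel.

The word is reversed, then every letter is shifted forward by 7.
Reversing it on apipoel: shift back: a−7=t, p−7=i, i−7=b, p−7=i, o−7=h, e−7=x, l−7=e → tibihxe; then reverse → exhibit.

exhibit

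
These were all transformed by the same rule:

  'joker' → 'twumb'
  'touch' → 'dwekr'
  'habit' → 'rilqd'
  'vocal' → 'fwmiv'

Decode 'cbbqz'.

Shifts by position in joker: pos 0: j→t (+10), pos 1: o→w (+8), pos 2: k→u (+10), pos 3: e→m (+8) — repeating every 2. The shifts repeat in a cycle of length 2: positions 0,1,… shift by +10, +8, then the pattern repeats.
Undoing it on cbbqz: c−10=s, b−8=t, b−10=r, q−8=i, z−10=p.

strip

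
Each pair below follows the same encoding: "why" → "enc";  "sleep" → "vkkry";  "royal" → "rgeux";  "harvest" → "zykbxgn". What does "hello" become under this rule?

urrkn

The output letters match the input read backwards, each shifted +6: why reversed is yhw. The word is reversed, then every letter is shifted forward by 6.
Applying it to hello: reverse → olleh; then shift: o+6=u, l+6=r, l+6=r, e+6=k, h+6=n.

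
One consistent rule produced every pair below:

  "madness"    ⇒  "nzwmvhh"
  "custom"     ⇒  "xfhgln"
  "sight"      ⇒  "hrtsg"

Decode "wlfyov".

Each pair mirrors across the alphabet (m↔n, a↔z, d↔w): positions sum to 25. Letters are reflected about the middle of the alphabet (position → 25−position): Atbash.
Decoding wlfyov: w↔d, l↔o, f↔u, y↔b, o↔l, v↔e.

double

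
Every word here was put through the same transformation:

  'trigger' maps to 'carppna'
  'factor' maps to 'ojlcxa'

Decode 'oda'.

Compare letters: t→c is +9, r→a is +9, i→r is +9 — a constant shift. Every letter moves 9 places later in the alphabet, wrapping around z→a.
Decoding oda: o−9=f, d−9=u, a−9=r.

fur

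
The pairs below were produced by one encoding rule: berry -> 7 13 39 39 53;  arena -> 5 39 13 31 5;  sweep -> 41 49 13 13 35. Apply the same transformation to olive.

33 27 21 47 13

b(#2)→7 and e(#5)→13: differences scale by 2, so n = 2·pos + 3. Each letter becomes 2×(its alphabet position, a=1..z=26) + 3.
Applying it to olive: o=15→33, l=12→27, i=9→21, v=22→47, e=5→13.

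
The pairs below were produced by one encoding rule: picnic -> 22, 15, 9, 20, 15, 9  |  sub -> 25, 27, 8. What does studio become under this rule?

p is letter #16 and maps to 22: an offset of 6. Each letter is replaced by its alphabet position (a=1..z=26) + 6.
For studio: s=19→25, t=20→26, u=21→27, d=4→10, i=9→15, o=15→21.

25, 26, 27, 10, 15, 21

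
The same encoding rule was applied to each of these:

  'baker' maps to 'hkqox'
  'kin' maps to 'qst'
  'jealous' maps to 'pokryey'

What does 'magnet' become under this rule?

Two shifts are in play — +10 for a/e/i/o/u, +6 for every other letter.
For magnet: m(cons)+6=s, a(vowel)+10=k, g(cons)+6=m, n(cons)+6=t, e(vowel)+10=o, t(cons)+6=z.

skmtoz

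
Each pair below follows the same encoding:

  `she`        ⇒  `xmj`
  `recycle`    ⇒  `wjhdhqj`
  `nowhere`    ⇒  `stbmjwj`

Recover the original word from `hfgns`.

cabin

Every letter moves 5 places later in the alphabet, wrapping around z→a.
Decoding hfgns: h−5=c, f−5=a, g−5=b, n−5=i, s−5=n.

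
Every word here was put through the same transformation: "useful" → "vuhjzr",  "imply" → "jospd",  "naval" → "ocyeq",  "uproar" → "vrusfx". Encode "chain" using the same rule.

In useful: u→v is +1, s→u is +2, e→h is +3, f→j is +4 — the shift increases by 1 each position. The shift increases by 1 at each position, starting from +1: 1, 2, 3, ….
Applying it to chain: c+1=d, h+2=j, a+3=d, i+4=m, n+5=s.

djdms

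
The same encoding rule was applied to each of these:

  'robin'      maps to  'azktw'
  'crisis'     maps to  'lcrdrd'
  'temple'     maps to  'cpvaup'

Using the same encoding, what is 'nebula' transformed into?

wpkful

Shifts by position in robin: pos 0: r→a (+9), pos 1: o→z (+11), pos 2: b→k (+9), pos 3: i→t (+11) — repeating every 2. A repeating key of period 2 is used — shifts +9, +11 over and over.
On nebula: n+9=w, e+11=p, b+9=k, u+11=f, l+9=u, a+11=l.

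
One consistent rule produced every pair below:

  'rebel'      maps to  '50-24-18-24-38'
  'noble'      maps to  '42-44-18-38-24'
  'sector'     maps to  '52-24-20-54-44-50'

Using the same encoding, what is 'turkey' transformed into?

54-56-50-36-24-64

r(#18)→50 and e(#5)→24: differences scale by 2, so n = 2·pos + 14. Each letter becomes 2×(its alphabet position, a=1..z=26) + 14.
Applying it to turkey: t=20→54, u=21→56, r=18→50, k=11→36, e=5→24, y=25→64.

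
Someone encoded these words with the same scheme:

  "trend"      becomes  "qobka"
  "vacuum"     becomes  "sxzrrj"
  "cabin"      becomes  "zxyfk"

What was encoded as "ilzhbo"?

Compare letters: t→q is +23, r→o is +23, e→b is +23 — a constant shift. Each letter is shifted forward by 23 in the alphabet (a Caesar shift of +23).
Reversing it on ilzhbo: i−23=l, l−23=o, z−23=c, h−23=k, b−23=e, o−23=r.

locker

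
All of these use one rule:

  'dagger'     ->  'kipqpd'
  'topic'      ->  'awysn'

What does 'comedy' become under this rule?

In dagger: d→k is +7, a→i is +8, g→p is +9, g→q is +10 — the shift increases by 1 each position. Letter i (0-indexed) is shifted by i+7, so successive shifts are 7, 8, 9, ….
On comedy: c+7=j, o+8=w, m+9=v, e+10=o, d+11=o, y+12=k.

jwvook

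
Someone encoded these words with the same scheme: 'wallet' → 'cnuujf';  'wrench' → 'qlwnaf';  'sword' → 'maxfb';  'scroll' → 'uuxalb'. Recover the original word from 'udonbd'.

The output letters match the input read backwards, each shifted +9: wallet reversed is tellaw. Two steps: reverse the string, then apply a Caesar shift of +9.
Decoding udonbd: shift back: u−9=l, d−9=u, o−9=f, n−9=e, b−9=s, d−9=u → lufesu; then reverse → useful.

useful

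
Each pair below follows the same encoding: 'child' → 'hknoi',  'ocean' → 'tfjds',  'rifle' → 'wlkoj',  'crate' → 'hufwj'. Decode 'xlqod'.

silly

It's a Vigenère-style cipher with numeric key [5,3]: position i shifts by key[i mod 2].
Decoding xlqod: x−5=s, l−3=i, q−5=l, o−3=l, d−5=y.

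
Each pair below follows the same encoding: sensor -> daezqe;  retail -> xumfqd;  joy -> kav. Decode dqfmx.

The word is reversed, then every letter is shifted forward by 12.
Undoing it on dqfmx: shift back: d−12=r, q−12=e, f−12=t, m−12=a, x−12=l → retal; then reverse → later.

later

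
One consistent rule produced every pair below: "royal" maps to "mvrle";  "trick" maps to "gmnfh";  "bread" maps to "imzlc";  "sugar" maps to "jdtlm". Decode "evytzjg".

r(17)→m(12) and o(14)→v(21) fit y≡23x+11 (mod 26); the inverse of 23 mod 26 is 17. This is an affine cipher: with a=0,…,z=25, each position x becomes (23x+11) mod 26.
Undoing it on evytzjg: e(4)→17·(4−11)≡11=l; v(21)→17·(21−11)≡14=o; y(24)→17·(24−11)≡13=n; t(19)→17·(19−11)≡6=g; z(25)→17·(25−11)≡4=e; j(9)→17·(9−11)≡18=s; g(6)→17·(6−11)≡19=t (all mod 26).

longest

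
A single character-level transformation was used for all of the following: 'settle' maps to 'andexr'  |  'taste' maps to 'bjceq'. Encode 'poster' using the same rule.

xxceqe

In settle: s→a is +8, e→n is +9, t→d is +10, t→e is +11 — the shift increases by 1 each position. Each letter shifts forward by (position + 8), i.e. 8, 9, 10, … — the shift grows by one for each successive letter.
For poster: p+8=x, o+9=x, s+10=c, t+11=e, e+12=q, r+13=e.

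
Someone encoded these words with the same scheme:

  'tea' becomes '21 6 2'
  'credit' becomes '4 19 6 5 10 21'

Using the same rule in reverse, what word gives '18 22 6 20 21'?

quest

t is letter #20 and maps to 21: an offset of 1. Letters become their 1-based position plus 1 (so a→2, b→3, …).
Reversing it on 18 22 6 20 21: 18→(18−1)÷1=17=q, 22→(22−1)÷1=21=u, 6→(6−1)÷1=5=e, 20→(20−1)÷1=19=s, 21→(21−1)÷1=20=t.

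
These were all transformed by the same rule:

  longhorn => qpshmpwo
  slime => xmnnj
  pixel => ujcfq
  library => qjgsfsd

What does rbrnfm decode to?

Shifts by position in longhorn: pos 0: l→q (+5), pos 1: o→p (+1), pos 2: n→s (+5), pos 3: g→h (+1) — repeating every 2. The shifts repeat in a cycle of length 2: positions 0,1,… shift by +5, +1, then the pattern repeats.
Reversing it on rbrnfm: r−5=m, b−1=a, r−5=m, n−1=m, f−5=a, m−1=l.

mammal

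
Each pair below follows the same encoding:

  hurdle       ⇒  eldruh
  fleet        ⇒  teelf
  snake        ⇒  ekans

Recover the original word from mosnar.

ransom

The word is simply reversed.
Decoding mosnar: then reverse → ransom.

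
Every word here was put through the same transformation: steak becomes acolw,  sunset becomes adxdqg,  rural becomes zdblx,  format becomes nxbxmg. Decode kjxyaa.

In steak: s→a is +8, t→c is +9, e→o is +10, a→l is +11 — the shift increases by 1 each position. The shift increases by 1 at each position, starting from +8: 8, 9, 10, ….
Reversing it on kjxyaa: k−8=c, j−9=a, x−10=n, y−11=n, a−12=o, a−13=n.

cannon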